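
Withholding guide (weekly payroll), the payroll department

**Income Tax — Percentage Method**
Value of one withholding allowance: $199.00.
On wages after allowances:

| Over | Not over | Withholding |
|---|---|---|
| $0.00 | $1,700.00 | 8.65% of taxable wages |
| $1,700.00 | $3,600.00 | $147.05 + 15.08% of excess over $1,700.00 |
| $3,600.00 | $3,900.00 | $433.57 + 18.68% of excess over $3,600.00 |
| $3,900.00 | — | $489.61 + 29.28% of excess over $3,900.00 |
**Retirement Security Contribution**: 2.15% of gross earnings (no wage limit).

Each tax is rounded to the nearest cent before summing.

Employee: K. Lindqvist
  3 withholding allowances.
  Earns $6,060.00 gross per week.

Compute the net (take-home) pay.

$4,982.45

Income Tax: taxable = $6,060.00 − 3×$199.00 = $5,463.00
  $489.61 + 29.28% × ($5,463.00 − $3,900.00) = $489.61 + 29.28% × $1,563.00 = $947.26
Retirement Security Contribution: 2.15% × $6,060.00 = $130.29
Total withheld: $947.26 + $130.29 = $1,077.55
Net pay: $6,060.00 − $1,077.55 = $4,982.45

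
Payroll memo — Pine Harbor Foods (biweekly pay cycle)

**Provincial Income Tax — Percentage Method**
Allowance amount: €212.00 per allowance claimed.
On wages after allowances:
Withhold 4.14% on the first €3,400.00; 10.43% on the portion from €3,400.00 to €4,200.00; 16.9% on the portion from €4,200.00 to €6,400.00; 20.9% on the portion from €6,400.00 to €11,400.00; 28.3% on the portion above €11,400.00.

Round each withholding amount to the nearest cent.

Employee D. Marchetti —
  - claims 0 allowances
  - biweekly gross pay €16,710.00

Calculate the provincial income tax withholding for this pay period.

Provincial Income Tax: taxable = €16,710.00
  €1,641.00 + 28.3% × (€16,710.00 − €11,400.00) = €1,641.00 + 28.3% × €5,310.00 = €3,143.73

€3,143.73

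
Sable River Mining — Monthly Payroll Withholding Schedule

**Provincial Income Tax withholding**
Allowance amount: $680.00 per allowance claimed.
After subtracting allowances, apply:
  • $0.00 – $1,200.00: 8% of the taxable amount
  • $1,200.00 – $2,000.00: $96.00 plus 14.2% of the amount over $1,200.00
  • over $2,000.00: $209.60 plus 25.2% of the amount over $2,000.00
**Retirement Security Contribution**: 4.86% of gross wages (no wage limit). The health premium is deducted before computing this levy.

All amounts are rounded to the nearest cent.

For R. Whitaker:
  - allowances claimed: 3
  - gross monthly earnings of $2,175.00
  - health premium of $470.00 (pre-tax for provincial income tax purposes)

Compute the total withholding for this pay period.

Provincial Income Tax: taxable = $2,175.00 − $470.00 − 3×$680.00 = $-335.00
  Taxable ≤ 0 → $0.00
Retirement Security Contribution: 4.86% × $1,705.00 = $82.86
Total: $0.00 + $82.86 = $82.86

$82.86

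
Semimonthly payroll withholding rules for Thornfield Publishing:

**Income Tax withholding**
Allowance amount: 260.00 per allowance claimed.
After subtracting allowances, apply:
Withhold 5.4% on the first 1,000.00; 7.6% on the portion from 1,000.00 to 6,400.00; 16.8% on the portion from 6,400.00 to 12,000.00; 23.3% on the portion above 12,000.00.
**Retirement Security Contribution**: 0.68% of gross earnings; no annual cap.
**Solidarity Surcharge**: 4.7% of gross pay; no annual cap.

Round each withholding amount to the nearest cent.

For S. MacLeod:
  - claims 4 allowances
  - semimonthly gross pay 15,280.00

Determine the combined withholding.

2,749.18

Income Tax: taxable = 15,280.00 − 4×260.00 = 14,240.00
  1,405.20 + 23.3% × (14,240.00 − 12,000.00) = 1,405.20 + 23.3% × 2,240.00 = 1,927.12
Retirement Security Contribution: 0.68% × 15,280.00 = 103.90
Solidarity Surcharge: 4.7% × 15,280.00 = 718.16
Total: 1,927.12 + 103.90 + 718.16 = 2,749.18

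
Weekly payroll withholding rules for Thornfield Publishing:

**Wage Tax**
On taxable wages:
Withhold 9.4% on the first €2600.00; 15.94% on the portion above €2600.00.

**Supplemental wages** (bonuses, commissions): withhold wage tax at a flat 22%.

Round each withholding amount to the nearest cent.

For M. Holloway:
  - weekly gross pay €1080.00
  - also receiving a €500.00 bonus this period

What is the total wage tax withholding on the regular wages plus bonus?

€211.52

Wage Tax: taxable = €1080.00
  9.4% × €1080.00 = €101.52
Supplemental (22% flat on bonus): 22% × €500.00 = €110.00
Total wage tax: €101.52 + €110.00 = €211.52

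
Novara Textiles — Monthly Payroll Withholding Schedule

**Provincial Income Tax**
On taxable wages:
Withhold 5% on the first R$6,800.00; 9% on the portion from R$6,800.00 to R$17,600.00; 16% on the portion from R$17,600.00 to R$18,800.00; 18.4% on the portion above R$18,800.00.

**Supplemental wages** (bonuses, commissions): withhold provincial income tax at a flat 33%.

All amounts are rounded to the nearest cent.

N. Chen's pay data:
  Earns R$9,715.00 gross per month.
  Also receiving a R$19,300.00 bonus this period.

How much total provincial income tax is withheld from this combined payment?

R$6,971.35

Provincial Income Tax: taxable = R$9,715.00
  R$340.00 + 9% × (R$9,715.00 − R$6,800.00) = R$340.00 + 9% × R$2,915.00 = R$602.35
Supplemental (33% flat on bonus): 33% × R$19,300.00 = R$6,369.00
Total provincial income tax: R$602.35 + R$6,369.00 = R$6,971.35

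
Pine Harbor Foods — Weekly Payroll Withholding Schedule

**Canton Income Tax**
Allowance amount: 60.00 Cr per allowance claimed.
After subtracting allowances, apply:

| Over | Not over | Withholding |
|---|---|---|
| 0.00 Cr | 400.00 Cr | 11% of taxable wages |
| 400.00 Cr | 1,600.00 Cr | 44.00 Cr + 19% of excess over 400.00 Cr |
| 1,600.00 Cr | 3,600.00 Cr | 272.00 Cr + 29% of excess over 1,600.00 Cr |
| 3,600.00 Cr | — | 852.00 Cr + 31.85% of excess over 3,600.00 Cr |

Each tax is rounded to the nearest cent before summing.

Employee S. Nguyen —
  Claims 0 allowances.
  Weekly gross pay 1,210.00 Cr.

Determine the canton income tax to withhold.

197.90 Cr

Canton Income Tax: taxable = 1,210.00 Cr
  44.00 Cr + 19% × (1,210.00 Cr − 400.00 Cr) = 44.00 Cr + 19% × 810.00 Cr = 197.90 Cr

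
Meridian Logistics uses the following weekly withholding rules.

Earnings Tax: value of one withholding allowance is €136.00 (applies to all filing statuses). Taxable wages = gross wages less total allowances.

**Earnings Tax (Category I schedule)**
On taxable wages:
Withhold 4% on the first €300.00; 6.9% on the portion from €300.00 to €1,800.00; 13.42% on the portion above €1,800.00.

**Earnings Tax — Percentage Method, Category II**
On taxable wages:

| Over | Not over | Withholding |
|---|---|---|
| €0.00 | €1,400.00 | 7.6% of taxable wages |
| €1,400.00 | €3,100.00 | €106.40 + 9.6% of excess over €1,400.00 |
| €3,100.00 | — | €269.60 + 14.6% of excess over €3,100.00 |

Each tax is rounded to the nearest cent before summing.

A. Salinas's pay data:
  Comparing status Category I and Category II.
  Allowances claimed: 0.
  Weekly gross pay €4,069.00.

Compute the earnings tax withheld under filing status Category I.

Earnings Tax (Category I): taxable = €4,069.00
  €115.50 + 13.42% × (€4,069.00 − €1,800.00) = €115.50 + 13.42% × €2,269.00 = €420.00

€420.00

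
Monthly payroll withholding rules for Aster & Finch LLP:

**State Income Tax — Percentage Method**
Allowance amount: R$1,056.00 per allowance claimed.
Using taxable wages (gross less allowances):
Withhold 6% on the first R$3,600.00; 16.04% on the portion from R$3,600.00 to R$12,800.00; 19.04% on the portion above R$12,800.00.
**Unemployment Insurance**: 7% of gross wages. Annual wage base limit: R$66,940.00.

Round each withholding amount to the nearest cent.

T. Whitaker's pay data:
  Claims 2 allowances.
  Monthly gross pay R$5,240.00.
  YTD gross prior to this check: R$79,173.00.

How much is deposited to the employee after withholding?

R$5,052.32

State Income Tax: taxable = R$5,240.00 − 2×R$1,056.00 = R$3,128.00
  6% × R$3,128.00 = R$187.68
Unemployment Insurance: YTD R$79,173.00 ≥ cap R$66,940.00 → R$0.00
Total withheld: R$187.68 + R$0.00 = R$187.68
Net pay: R$5,240.00 − R$187.68 = R$5,052.32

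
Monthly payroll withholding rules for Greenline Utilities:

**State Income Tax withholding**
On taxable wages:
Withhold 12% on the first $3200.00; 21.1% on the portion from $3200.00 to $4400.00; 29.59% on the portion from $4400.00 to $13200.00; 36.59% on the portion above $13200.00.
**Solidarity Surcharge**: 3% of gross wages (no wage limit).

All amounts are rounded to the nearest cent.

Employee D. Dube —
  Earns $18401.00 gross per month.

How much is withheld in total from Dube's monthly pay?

State Income Tax: taxable = $18401.00
  $3241.12 + 36.59% × ($18401.00 − $13200.00) = $3241.12 + 36.59% × $5201.00 = $5144.17
Solidarity Surcharge: 3% × $18401.00 = $552.03
Total: $5144.17 + $552.03 = $5696.20

$5696.20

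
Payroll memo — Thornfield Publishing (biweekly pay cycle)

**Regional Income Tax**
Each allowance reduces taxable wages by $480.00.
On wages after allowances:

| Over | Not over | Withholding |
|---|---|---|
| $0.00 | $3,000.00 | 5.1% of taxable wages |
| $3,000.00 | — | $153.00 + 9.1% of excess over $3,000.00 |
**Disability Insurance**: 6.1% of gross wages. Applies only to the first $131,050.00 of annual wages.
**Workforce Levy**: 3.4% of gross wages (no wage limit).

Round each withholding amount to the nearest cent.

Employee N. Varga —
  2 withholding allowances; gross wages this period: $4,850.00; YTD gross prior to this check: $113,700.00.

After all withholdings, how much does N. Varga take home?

Regional Income Tax: taxable = $4,850.00 − 2×$480.00 = $3,890.00
  $153.00 + 9.1% × ($3,890.00 − $3,000.00) = $153.00 + 9.1% × $890.00 = $233.99
Disability Insurance: 6.1% × $4,850.00 = $295.85
Workforce Levy: 3.4% × $4,850.00 = $164.90
Total withheld: $233.99 + $295.85 + $164.90 = $694.74
Net pay: $4,850.00 − $694.74 = $4,155.26

$4,155.26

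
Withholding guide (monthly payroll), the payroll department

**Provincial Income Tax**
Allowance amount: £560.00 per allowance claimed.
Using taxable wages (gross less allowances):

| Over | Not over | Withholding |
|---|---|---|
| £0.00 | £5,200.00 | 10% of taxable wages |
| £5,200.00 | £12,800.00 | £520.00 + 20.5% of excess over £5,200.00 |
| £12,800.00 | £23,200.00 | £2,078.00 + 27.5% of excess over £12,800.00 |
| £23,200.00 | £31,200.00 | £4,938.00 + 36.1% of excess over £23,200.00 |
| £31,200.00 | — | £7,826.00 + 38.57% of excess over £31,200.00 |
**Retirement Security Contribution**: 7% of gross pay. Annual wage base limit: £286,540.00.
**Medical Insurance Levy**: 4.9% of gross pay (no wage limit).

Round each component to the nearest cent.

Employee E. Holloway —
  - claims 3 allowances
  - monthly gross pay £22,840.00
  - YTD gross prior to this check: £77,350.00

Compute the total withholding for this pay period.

£7,094.96

Provincial Income Tax: taxable = £22,840.00 − 3×£560.00 = £21,160.00
  £2,078.00 + 27.5% × (£21,160.00 − £12,800.00) = £2,078.00 + 27.5% × £8,360.00 = £4,377.00
Retirement Security Contribution: 7% × £22,840.00 = £1,598.80
Medical Insurance Levy: 4.9% × £22,840.00 = £1,119.16
Total: £4,377.00 + £1,598.80 + £1,119.16 = £7,094.96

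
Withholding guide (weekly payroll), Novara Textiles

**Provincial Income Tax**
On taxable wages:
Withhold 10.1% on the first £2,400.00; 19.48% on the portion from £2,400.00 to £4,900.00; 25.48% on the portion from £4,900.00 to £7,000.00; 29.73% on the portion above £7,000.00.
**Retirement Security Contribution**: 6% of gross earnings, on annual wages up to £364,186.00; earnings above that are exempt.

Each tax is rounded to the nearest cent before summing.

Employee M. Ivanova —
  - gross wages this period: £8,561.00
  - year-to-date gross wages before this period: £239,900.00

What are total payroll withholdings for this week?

£2,242.23

Provincial Income Tax: taxable = £8,561.00
  £1,264.48 + 29.73% × (£8,561.00 − £7,000.00) = £1,264.48 + 29.73% × £1,561.00 = £1,728.57
Retirement Security Contribution: 6% × £8,561.00 = £513.66
Total: £1,728.57 + £513.66 = £2,242.23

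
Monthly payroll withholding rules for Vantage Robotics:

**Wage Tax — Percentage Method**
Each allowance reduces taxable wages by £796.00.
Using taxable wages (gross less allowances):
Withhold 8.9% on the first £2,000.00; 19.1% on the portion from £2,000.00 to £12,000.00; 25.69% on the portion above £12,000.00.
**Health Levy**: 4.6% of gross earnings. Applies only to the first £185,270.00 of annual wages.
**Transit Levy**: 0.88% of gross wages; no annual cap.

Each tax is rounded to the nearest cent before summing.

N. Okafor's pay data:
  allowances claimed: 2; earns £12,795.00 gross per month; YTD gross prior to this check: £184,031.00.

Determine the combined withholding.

Wage Tax: taxable = £12,795.00 − 2×£796.00 = £11,203.00
  £178.00 + 19.1% × (£11,203.00 − £2,000.00) = £178.00 + 19.1% × £9,203.00 = £1,935.77
Health Levy: cap £185,270.00 − YTD £184,031.00 = £1,239.00 subject; 4.6% × £1,239.00 = £56.99
Transit Levy: 0.88% × £12,795.00 = £112.60
Total: £1,935.77 + £56.99 + £112.60 = £2,105.36

£2,105.36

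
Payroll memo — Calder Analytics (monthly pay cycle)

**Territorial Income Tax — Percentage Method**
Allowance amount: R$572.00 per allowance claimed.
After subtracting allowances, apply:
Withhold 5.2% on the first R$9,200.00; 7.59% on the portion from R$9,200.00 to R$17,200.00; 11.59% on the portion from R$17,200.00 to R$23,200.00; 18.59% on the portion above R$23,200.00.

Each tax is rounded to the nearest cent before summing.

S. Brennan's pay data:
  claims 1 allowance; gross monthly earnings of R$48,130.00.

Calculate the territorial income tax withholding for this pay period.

R$6,309.15

Territorial Income Tax: taxable = R$48,130.00 − 1×R$572.00 = R$47,558.00
  R$1,781.00 + 18.59% × (R$47,558.00 − R$23,200.00) = R$1,781.00 + 18.59% × R$24,358.00 = R$6,309.15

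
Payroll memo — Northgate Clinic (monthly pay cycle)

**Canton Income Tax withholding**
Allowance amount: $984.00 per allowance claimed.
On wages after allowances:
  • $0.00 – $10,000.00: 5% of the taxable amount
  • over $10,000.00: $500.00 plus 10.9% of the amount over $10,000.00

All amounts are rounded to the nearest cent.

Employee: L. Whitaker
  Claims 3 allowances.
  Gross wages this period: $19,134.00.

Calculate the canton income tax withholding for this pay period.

$1,173.84

Canton Income Tax: taxable = $19,134.00 − 3×$984.00 = $16,182.00
  $500.00 + 10.9% × ($16,182.00 − $10,000.00) = $500.00 + 10.9% × $6,182.00 = $1,173.84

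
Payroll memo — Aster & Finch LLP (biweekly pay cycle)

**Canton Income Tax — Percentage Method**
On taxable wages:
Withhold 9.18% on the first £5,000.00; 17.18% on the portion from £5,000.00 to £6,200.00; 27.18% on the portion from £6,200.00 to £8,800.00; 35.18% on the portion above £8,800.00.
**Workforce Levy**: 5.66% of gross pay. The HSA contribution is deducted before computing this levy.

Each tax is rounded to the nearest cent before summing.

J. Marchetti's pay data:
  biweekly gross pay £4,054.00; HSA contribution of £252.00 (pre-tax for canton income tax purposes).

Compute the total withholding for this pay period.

Canton Income Tax: taxable = £4,054.00 − £252.00 = £3,802.00
  9.18% × £3,802.00 = £349.02
Workforce Levy: 5.66% × £3,802.00 = £215.19
Total: £349.02 + £215.19 = £564.21

£564.21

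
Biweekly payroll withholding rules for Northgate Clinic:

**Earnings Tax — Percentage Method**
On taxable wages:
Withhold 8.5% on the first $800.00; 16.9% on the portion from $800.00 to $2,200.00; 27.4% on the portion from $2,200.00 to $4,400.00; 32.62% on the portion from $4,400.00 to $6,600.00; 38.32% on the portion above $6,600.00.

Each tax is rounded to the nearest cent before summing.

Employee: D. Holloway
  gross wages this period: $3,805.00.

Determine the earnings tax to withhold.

Earnings Tax: taxable = $3,805.00
  $304.60 + 27.4% × ($3,805.00 − $2,200.00) = $304.60 + 27.4% × $1,605.00 = $744.37

$744.37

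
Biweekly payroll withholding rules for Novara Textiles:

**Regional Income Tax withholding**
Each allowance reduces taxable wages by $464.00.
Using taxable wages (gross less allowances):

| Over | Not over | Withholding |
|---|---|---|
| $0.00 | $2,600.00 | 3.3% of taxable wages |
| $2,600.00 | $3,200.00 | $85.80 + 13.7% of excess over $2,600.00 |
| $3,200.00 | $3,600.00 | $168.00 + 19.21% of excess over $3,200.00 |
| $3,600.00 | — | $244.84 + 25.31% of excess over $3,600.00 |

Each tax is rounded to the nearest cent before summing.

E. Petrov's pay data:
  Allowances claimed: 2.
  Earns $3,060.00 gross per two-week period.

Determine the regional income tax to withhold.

$70.36

Regional Income Tax: taxable = $3,060.00 − 2×$464.00 = $2,132.00
  3.3% × $2,132.00 = $70.36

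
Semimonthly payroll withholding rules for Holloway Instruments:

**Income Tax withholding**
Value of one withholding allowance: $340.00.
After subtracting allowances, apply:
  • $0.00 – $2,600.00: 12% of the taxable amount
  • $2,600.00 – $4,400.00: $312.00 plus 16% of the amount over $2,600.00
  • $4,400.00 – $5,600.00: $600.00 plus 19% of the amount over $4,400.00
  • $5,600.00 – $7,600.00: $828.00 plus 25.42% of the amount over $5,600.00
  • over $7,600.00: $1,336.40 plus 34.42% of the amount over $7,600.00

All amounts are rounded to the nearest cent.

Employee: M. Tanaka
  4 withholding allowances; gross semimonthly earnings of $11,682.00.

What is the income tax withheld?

$2,273.31

Income Tax: taxable = $11,682.00 − 4×$340.00 = $10,322.00
  $1,336.40 + 34.42% × ($10,322.00 − $7,600.00) = $1,336.40 + 34.42% × $2,722.00 = $2,273.31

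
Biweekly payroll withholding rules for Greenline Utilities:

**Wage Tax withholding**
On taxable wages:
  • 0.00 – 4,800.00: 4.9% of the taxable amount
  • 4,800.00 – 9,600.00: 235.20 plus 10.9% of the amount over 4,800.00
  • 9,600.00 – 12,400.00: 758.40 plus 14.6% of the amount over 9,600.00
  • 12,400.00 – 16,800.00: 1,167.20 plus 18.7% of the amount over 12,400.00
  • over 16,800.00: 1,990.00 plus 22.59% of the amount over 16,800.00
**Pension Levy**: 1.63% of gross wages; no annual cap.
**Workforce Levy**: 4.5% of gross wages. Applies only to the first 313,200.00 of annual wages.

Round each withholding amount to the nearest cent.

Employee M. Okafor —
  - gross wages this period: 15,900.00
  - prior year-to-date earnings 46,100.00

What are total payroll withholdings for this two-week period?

2,796.37

Wage Tax: taxable = 15,900.00
  1,167.20 + 18.7% × (15,900.00 − 12,400.00) = 1,167.20 + 18.7% × 3,500.00 = 1,821.70
Pension Levy: 1.63% × 15,900.00 = 259.17
Workforce Levy: 4.5% × 15,900.00 = 715.50
Total: 1,821.70 + 259.17 + 715.50 = 2,796.37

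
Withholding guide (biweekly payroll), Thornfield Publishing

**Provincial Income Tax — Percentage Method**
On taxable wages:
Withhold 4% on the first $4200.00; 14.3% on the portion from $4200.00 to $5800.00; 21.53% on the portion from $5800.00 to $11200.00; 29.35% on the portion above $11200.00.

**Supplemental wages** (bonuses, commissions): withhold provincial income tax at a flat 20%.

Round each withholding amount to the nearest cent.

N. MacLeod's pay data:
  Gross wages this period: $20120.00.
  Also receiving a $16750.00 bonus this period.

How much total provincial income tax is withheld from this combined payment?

Provincial Income Tax: taxable = $20120.00
  $1559.42 + 29.35% × ($20120.00 − $11200.00) = $1559.42 + 29.35% × $8920.00 = $4177.44
Supplemental (20% flat on bonus): 20% × $16750.00 = $3350.00
Total provincial income tax: $4177.44 + $3350.00 = $7527.44

$7527.44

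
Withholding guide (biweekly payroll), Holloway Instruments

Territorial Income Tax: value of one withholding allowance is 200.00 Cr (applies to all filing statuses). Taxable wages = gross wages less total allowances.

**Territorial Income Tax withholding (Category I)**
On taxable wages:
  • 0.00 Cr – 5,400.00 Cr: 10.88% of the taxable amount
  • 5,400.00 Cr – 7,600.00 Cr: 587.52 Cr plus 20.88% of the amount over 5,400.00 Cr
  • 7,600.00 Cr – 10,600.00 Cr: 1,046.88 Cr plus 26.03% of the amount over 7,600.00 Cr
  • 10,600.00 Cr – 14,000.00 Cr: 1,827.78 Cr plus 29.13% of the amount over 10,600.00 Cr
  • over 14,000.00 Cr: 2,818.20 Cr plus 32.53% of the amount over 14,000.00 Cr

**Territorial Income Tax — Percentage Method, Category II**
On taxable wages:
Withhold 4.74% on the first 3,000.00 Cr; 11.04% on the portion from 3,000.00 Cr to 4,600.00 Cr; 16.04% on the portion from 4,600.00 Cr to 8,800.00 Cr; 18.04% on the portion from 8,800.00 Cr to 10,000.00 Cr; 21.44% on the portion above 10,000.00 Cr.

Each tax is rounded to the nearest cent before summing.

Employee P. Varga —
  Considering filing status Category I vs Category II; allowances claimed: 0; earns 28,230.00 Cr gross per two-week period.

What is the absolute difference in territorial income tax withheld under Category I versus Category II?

Territorial Income Tax (Category I): taxable = 28,230.00 Cr
  2,818.20 Cr + 32.53% × (28,230.00 Cr − 14,000.00 Cr) = 2,818.20 Cr + 32.53% × 14,230.00 Cr = 7,447.22 Cr
Territorial Income Tax (Category II): taxable = 28,230.00 Cr
  1,209.00 Cr + 21.44% × (28,230.00 Cr − 10,000.00 Cr) = 1,209.00 Cr + 21.44% × 18,230.00 Cr = 5,117.51 Cr
Difference: |7,447.22 Cr − 5,117.51 Cr| = 2,329.71 Cr (higher under Category I)

2,329.71 Cr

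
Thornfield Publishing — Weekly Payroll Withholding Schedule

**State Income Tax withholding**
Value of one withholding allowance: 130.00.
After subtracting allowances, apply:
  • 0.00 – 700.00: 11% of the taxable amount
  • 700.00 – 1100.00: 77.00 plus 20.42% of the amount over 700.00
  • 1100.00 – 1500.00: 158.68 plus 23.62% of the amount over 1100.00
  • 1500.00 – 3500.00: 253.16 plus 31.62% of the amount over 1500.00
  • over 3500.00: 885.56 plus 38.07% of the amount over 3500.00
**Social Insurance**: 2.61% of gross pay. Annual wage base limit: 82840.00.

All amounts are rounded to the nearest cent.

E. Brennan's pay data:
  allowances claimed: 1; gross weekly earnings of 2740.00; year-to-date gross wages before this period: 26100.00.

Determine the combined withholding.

State Income Tax: taxable = 2740.00 − 1×130.00 = 2610.00
  253.16 + 31.62% × (2610.00 − 1500.00) = 253.16 + 31.62% × 1110.00 = 604.14
Social Insurance: 2.61% × 2740.00 = 71.51
Total: 604.14 + 71.51 = 675.65

675.65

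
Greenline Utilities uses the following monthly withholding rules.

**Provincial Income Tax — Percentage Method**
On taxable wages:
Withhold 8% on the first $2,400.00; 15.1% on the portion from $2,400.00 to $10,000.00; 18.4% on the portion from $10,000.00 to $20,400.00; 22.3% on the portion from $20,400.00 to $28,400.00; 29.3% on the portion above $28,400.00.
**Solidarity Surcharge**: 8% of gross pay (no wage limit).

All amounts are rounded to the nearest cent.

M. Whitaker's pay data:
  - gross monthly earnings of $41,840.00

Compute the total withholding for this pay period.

Provincial Income Tax: taxable = $41,840.00
  $5,037.20 + 29.3% × ($41,840.00 − $28,400.00) = $5,037.20 + 29.3% × $13,440.00 = $8,975.12
Solidarity Surcharge: 8% × $41,840.00 = $3,347.20
Total: $8,975.12 + $3,347.20 = $12,322.32

$12,322.32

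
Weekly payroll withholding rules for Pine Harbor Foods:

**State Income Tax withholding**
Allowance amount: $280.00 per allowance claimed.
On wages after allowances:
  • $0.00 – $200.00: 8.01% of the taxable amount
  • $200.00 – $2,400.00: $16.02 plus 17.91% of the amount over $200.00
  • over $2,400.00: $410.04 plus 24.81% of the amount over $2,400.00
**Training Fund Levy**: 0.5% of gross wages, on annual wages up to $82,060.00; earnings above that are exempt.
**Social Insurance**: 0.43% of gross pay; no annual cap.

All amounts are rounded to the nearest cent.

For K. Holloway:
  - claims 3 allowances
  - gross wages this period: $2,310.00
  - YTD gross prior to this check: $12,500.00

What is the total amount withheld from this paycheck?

$264.96

State Income Tax: taxable = $2,310.00 − 3×$280.00 = $1,470.00
  $16.02 + 17.91% × ($1,470.00 − $200.00) = $16.02 + 17.91% × $1,270.00 = $243.48
Training Fund Levy: 0.5% × $2,310.00 = $11.55
Social Insurance: 0.43% × $2,310.00 = $9.93
Total: $243.48 + $11.55 + $9.93 = $264.96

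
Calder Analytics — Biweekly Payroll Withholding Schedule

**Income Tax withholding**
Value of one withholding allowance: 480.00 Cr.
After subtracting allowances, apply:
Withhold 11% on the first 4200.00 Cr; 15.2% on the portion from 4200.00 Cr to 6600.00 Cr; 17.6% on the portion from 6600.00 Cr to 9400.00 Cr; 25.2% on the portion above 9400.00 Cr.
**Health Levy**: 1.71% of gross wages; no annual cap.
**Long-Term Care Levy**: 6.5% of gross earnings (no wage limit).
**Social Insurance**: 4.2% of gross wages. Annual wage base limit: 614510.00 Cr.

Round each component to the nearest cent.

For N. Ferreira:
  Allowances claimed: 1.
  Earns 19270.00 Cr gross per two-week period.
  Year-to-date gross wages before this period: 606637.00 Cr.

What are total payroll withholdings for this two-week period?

Income Tax: taxable = 19270.00 Cr − 1×480.00 Cr = 18790.00 Cr
  1319.60 Cr + 25.2% × (18790.00 Cr − 9400.00 Cr) = 1319.60 Cr + 25.2% × 9390.00 Cr = 3685.88 Cr
Health Levy: 1.71% × 19270.00 Cr = 329.52 Cr
Long-Term Care Levy: 6.5% × 19270.00 Cr = 1252.55 Cr
Social Insurance: cap 614510.00 Cr − YTD 606637.00 Cr = 7873.00 Cr subject; 4.2% × 7873.00 Cr = 330.67 Cr
Total: 3685.88 Cr + 329.52 Cr + 1252.55 Cr + 330.67 Cr = 5598.62 Cr

5598.62 Cr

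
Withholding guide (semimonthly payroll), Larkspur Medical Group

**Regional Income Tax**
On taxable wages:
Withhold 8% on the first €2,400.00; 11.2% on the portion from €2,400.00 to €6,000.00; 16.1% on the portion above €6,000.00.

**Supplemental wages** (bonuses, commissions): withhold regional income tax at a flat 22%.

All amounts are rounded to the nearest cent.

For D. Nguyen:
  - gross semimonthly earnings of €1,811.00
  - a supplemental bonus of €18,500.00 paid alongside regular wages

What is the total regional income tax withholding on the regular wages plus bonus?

Regional Income Tax: taxable = €1,811.00
  8% × €1,811.00 = €144.88
Supplemental (22% flat on bonus): 22% × €18,500.00 = €4,070.00
Total regional income tax: €144.88 + €4,070.00 = €4,214.88

€4,214.88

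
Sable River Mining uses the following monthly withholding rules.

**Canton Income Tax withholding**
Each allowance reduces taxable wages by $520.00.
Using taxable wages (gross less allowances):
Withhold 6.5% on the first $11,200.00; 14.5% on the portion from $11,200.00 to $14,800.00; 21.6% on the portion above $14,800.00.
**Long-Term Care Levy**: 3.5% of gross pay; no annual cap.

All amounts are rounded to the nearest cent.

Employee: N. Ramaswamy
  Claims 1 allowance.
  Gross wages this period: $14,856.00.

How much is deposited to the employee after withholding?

$13,153.32

Canton Income Tax: taxable = $14,856.00 − 1×$520.00 = $14,336.00
  $728.00 + 14.5% × ($14,336.00 − $11,200.00) = $728.00 + 14.5% × $3,136.00 = $1,182.72
Long-Term Care Levy: 3.5% × $14,856.00 = $519.96
Total withheld: $1,182.72 + $519.96 = $1,702.68
Net pay: $14,856.00 − $1,702.68 = $13,153.32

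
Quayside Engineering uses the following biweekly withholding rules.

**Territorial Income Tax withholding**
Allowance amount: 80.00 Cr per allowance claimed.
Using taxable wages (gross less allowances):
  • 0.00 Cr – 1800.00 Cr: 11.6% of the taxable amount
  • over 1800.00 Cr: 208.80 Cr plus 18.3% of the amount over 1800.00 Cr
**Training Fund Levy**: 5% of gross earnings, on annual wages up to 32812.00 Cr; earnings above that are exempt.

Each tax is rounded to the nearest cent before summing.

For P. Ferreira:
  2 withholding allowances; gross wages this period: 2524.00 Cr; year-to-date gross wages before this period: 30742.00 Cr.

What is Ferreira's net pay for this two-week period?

2108.49 Cr

Territorial Income Tax: taxable = 2524.00 Cr − 2×80.00 Cr = 2364.00 Cr
  208.80 Cr + 18.3% × (2364.00 Cr − 1800.00 Cr) = 208.80 Cr + 18.3% × 564.00 Cr = 312.01 Cr
Training Fund Levy: cap 32812.00 Cr − YTD 30742.00 Cr = 2070.00 Cr subject; 5% × 2070.00 Cr = 103.50 Cr
Total withheld: 312.01 Cr + 103.50 Cr = 415.51 Cr
Net pay: 2524.00 Cr − 415.51 Cr = 2108.49 Cr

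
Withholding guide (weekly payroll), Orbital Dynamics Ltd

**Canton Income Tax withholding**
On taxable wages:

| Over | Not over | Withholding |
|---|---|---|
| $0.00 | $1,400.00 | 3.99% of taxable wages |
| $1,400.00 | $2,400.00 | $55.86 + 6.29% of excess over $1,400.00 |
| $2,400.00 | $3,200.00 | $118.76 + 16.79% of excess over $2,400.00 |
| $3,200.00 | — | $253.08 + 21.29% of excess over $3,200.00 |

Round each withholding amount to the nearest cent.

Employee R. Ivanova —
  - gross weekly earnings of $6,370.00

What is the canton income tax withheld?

$927.97

Canton Income Tax: taxable = $6,370.00
  $253.08 + 21.29% × ($6,370.00 − $3,200.00) = $253.08 + 21.29% × $3,170.00 = $927.97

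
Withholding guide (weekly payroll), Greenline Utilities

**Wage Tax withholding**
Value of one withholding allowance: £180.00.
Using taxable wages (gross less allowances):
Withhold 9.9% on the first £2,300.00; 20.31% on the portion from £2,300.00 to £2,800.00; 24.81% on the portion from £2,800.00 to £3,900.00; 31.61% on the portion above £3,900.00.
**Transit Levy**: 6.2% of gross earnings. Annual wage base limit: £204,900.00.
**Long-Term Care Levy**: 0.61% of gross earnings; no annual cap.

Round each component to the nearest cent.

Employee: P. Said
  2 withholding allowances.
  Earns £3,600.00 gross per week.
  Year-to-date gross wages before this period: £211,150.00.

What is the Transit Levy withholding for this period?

£0.00

Transit Levy: YTD £211,150.00 ≥ cap £204,900.00 → £0.00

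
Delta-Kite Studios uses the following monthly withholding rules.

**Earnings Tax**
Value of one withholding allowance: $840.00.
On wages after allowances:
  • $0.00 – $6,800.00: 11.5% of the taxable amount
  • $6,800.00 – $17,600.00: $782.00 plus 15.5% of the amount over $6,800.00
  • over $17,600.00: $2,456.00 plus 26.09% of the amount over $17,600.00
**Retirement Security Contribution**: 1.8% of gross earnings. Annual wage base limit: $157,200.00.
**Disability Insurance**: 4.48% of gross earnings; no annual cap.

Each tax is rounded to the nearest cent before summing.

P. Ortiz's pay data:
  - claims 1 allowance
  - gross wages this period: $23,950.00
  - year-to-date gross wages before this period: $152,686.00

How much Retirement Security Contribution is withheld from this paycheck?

Retirement Security Contribution: cap $157,200.00 − YTD $152,686.00 = $4,514.00 subject; 1.8% × $4,514.00 = $81.25

$81.25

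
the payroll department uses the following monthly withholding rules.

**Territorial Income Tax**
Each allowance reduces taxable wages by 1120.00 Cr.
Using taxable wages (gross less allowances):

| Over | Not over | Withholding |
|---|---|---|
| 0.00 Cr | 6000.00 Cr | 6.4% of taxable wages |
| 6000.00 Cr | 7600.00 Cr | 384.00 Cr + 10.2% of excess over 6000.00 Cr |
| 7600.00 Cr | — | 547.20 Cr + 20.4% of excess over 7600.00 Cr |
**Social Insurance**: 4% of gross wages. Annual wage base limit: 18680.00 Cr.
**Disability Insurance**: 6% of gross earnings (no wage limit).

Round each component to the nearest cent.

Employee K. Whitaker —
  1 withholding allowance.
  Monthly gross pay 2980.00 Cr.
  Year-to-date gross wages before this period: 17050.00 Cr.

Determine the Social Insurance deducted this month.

Social Insurance: cap 18680.00 Cr − YTD 17050.00 Cr = 1630.00 Cr subject; 4% × 1630.00 Cr = 65.20 Cr

65.20 Cr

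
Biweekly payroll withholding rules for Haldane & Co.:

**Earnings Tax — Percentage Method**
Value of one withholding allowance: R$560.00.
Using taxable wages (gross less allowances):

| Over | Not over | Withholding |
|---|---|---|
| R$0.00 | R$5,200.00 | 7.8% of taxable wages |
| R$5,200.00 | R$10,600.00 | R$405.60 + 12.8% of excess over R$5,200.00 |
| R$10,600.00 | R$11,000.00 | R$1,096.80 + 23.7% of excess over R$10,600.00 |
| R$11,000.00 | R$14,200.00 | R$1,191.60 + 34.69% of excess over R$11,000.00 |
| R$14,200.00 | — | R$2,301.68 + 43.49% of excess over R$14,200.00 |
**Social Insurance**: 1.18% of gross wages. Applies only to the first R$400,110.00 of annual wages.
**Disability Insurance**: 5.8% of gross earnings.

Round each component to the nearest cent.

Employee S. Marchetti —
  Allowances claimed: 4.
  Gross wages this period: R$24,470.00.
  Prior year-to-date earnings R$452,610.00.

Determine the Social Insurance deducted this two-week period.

R$0.00

Social Insurance: YTD R$452,610.00 ≥ cap R$400,110.00 → R$0.00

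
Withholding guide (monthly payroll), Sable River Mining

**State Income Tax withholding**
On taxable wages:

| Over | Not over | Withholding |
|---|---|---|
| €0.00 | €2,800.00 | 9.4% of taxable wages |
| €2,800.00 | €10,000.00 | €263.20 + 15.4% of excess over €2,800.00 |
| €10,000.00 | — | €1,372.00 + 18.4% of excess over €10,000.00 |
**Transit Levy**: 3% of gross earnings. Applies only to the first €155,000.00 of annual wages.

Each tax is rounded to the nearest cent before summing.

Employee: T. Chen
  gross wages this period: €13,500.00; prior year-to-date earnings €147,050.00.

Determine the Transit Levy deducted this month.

€238.50

Transit Levy: cap €155,000.00 − YTD €147,050.00 = €7,950.00 subject; 3% × €7,950.00 = €238.50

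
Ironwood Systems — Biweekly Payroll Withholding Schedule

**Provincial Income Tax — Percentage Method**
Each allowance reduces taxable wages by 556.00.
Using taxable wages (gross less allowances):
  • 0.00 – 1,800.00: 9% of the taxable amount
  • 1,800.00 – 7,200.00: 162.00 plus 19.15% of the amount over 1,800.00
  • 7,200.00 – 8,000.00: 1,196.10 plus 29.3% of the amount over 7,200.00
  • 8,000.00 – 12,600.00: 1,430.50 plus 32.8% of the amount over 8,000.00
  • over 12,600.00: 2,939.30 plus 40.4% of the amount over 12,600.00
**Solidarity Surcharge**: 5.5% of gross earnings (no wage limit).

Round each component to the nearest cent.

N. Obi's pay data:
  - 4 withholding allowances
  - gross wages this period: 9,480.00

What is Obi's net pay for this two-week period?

7,746.09

Provincial Income Tax: taxable = 9,480.00 − 4×556.00 = 7,256.00
  1,196.10 + 29.3% × (7,256.00 − 7,200.00) = 1,196.10 + 29.3% × 56.00 = 1,212.51
Solidarity Surcharge: 5.5% × 9,480.00 = 521.40
Total withheld: 1,212.51 + 521.40 = 1,733.91
Net pay: 9,480.00 − 1,733.91 = 7,746.09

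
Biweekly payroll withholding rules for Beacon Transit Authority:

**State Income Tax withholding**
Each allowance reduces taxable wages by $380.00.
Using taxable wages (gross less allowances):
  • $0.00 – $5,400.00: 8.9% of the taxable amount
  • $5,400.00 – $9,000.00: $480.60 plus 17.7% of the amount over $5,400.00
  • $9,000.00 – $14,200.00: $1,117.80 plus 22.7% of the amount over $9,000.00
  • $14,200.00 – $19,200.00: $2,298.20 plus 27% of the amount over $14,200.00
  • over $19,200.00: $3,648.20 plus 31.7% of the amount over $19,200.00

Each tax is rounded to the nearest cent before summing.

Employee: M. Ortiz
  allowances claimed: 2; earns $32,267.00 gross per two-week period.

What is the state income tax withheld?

State Income Tax: taxable = $32,267.00 − 2×$380.00 = $31,507.00
  $3,648.20 + 31.7% × ($31,507.00 − $19,200.00) = $3,648.20 + 31.7% × $12,307.00 = $7,549.52

$7,549.52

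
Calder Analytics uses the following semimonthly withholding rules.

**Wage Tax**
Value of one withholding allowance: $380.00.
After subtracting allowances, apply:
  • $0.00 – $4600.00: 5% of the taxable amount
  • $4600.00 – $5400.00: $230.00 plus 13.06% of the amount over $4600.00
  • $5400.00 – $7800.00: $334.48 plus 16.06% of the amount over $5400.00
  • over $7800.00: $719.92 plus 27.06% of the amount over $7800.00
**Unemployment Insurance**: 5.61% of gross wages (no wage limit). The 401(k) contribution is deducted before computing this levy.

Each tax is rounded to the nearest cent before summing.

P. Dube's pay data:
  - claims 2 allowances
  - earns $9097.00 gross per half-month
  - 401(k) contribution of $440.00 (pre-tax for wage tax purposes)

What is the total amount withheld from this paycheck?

Wage Tax: taxable = $9097.00 − $440.00 − 2×$380.00 = $7897.00
  $719.92 + 27.06% × ($7897.00 − $7800.00) = $719.92 + 27.06% × $97.00 = $746.17
Unemployment Insurance: 5.61% × $8657.00 = $485.66
Total: $746.17 + $485.66 = $1231.83

$1231.83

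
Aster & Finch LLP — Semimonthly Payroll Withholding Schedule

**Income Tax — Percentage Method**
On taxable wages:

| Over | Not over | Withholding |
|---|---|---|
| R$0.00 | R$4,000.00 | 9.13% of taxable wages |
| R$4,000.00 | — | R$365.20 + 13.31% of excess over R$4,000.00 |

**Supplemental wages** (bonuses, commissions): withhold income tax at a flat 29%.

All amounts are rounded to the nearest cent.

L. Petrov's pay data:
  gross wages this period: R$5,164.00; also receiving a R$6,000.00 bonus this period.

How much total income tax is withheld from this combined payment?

R$2,260.13

Income Tax: taxable = R$5,164.00
  R$365.20 + 13.31% × (R$5,164.00 − R$4,000.00) = R$365.20 + 13.31% × R$1,164.00 = R$520.13
Supplemental (29% flat on bonus): 29% × R$6,000.00 = R$1,740.00
Total income tax: R$520.13 + R$1,740.00 = R$2,260.13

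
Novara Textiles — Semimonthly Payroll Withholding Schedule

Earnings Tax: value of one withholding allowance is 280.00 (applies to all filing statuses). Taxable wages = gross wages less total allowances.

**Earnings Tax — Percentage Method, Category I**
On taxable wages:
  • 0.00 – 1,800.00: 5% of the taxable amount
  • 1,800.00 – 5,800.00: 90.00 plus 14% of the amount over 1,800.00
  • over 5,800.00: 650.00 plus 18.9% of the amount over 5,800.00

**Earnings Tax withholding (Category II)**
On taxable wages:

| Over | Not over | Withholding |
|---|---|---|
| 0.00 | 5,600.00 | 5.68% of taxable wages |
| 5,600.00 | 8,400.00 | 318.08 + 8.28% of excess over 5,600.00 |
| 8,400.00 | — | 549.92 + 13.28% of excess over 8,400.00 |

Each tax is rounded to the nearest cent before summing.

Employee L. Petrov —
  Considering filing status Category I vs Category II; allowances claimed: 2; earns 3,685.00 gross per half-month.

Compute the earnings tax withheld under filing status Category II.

Earnings Tax (Category II): taxable = 3,685.00 − 2×280.00 = 3,125.00
  5.68% × 3,125.00 = 177.50

177.50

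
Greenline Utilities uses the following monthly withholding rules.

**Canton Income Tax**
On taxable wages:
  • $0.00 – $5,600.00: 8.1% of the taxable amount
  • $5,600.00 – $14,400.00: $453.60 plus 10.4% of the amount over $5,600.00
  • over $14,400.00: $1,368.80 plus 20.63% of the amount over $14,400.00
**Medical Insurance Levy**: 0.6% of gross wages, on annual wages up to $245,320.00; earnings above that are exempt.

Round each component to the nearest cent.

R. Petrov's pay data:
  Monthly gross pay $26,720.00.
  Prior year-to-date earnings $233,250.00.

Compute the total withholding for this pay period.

Canton Income Tax: taxable = $26,720.00
  $1,368.80 + 20.63% × ($26,720.00 − $14,400.00) = $1,368.80 + 20.63% × $12,320.00 = $3,910.42
Medical Insurance Levy: cap $245,320.00 − YTD $233,250.00 = $12,070.00 subject; 0.6% × $12,070.00 = $72.42
Total: $3,910.42 + $72.42 = $3,982.84

$3,982.84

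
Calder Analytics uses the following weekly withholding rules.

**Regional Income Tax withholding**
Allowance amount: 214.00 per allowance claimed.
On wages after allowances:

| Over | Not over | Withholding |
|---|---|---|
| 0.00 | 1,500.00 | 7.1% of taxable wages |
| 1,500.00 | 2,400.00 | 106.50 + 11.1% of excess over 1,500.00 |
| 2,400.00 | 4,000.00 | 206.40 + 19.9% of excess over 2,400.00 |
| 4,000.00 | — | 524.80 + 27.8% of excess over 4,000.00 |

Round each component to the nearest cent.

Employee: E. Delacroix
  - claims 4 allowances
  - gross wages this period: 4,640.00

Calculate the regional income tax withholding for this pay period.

481.82

Regional Income Tax: taxable = 4,640.00 − 4×214.00 = 3,784.00
  206.40 + 19.9% × (3,784.00 − 2,400.00) = 206.40 + 19.9% × 1,384.00 = 481.82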